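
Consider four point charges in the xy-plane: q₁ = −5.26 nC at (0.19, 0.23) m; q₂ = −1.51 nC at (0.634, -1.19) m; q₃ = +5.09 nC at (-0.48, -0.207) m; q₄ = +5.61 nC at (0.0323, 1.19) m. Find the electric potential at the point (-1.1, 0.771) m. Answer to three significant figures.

42.3 V

The total potential is the scalar sum of each charge's contribution, V = Σ kqᵢ/rᵢ.
Distances from the field point to each charge: r₁ = 1.40 m, r₂ = 2.62 m, r₃ = 1.16 m, r₄ = 1.21 m.
V = k[(-5.26×10⁻⁹)/(1.40) + (-1.51×10⁻⁹)/(2.62) + (5.09×10⁻⁹)/(1.16) + (5.61×10⁻⁹)/(1.21)] = 42.3 V.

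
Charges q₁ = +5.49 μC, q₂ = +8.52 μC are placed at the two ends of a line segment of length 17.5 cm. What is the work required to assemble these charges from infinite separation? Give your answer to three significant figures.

The work to assemble the configuration equals its total potential energy, U = Σ kqᵢqⱼ/rᵢⱼ over all pairs.
The separation is r = 0.175 m.
U = (2.40) = 2.40 J.

2.40 J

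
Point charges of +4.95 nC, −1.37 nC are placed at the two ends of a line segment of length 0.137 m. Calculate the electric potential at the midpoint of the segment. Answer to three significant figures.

470 V

Electric potential is a scalar, so the contributions from each charge add algebraically: V = Σ kqᵢ/rᵢ.
Each charge is 0.0685 m from the midpoint.
V = k[(4.95×10⁻⁹)/(0.0685) + (-1.37×10⁻⁹)/(0.0685)] = 470 V.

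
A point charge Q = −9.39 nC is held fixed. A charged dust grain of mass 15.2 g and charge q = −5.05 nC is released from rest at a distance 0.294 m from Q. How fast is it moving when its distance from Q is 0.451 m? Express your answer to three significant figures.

8.15×10⁻³ m/s

Only the electrostatic force acts, so mechanical energy is conserved: ½mv² = U₁ − U₂ = kQq(1/r₁ − 1/r₂).
U₁ − U₂ = (8.99×10⁹ N·m²/C²)(-9.39×10⁻⁹ C)(-5.05×10⁻⁹ C)(1/0.294 − 1/0.451) = 5.05×10⁻⁷ J.
v = √(2·5.05×10⁻⁷/0.0152) = 8.15×10⁻³ m/s.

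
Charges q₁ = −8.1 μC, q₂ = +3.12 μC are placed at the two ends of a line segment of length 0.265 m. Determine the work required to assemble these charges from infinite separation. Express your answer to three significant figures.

-0.857 J

The work to assemble the configuration equals its total potential energy, U = Σ kqᵢqⱼ/rᵢⱼ over all pairs.
The separation is r = 0.265 m.
U = (-0.857) = -0.857 J.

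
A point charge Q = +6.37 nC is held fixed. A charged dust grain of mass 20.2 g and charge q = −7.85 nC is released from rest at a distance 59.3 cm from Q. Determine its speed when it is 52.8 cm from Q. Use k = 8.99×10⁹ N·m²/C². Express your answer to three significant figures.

3.04×10⁻³ m/s

Only the electrostatic force acts, so mechanical energy is conserved: ½mv² = U₁ − U₂ = kQq(1/r₁ − 1/r₂).
U₁ − U₂ = (8.99×10⁹ N·m²/C²)(6.37×10⁻⁹ C)(-7.85×10⁻⁹ C)(1/0.593 − 1/0.528) = 9.33×10⁻⁸ J.
v = √(2·9.33×10⁻⁸/0.0202) = 3.04×10⁻³ m/s.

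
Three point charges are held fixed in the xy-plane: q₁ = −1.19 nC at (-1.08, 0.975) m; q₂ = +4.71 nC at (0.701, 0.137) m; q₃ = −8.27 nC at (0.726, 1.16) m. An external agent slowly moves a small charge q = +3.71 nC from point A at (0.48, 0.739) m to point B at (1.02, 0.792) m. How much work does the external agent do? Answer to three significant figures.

-4.29×10⁻⁸ J

For quasistatic motion the external work equals the change in potential energy: W_ext = qΔV = q(V_B − V_A).
At A: distances to the source charges are 1.58 m, 0.641 m, 0.488 m; V_A = Σ kqᵢ/rᵢ = -93.2 V.
At B: distances to the source charges are 2.11 m, 0.729 m, 0.471 m; V_B = Σ kqᵢ/rᵢ = -105 V.
ΔV = V_B − V_A = -11.6 V.
W_ext = qΔV = (3.71×10⁻⁹ C)(-11.6 V) = -4.29×10⁻⁸ J.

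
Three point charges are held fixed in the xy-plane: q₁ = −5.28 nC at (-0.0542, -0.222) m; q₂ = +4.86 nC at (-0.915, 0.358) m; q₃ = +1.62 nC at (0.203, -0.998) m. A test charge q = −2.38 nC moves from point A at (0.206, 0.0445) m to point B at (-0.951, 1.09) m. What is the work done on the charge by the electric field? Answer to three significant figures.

2.66×10⁻⁷ J

The work done by the electric force is W_field = −ΔU = −q(V_B − V_A) = q(V_A − V_B).
At A: distances to the source charges are 0.372 m, 1.16 m, 1.04 m; V_A = Σ kqᵢ/rᵢ = -75.9 V.
At B: distances to the source charges are 1.59 m, 0.733 m, 2.39 m; V_B = Σ kqᵢ/rᵢ = 35.9 V.
ΔV = V_B − V_A = 112 V.
W_field = −qΔV = −(-2.38×10⁻⁹ C)(112 V) = 2.66×10⁻⁷ J.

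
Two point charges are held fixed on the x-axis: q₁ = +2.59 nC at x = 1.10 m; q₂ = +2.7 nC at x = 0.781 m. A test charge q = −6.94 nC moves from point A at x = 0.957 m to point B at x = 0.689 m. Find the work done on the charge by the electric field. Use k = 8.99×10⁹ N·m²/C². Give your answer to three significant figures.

The work done by the electric force is W_field = −ΔU = −q(V_B − V_A) = q(V_A − V_B).
At A: distances to the source charges are 0.143 m, 0.176 m; V_A = Σ kqᵢ/rᵢ = 301 V.
At B: distances to the source charges are 0.411 m, 0.0920 m; V_B = Σ kqᵢ/rᵢ = 320 V.
ΔV = V_B − V_A = 19.7 V.
W_field = −qΔV = −(-6.94×10⁻⁹ C)(19.7 V) = 1.37×10⁻⁷ J.

1.37×10⁻⁷ J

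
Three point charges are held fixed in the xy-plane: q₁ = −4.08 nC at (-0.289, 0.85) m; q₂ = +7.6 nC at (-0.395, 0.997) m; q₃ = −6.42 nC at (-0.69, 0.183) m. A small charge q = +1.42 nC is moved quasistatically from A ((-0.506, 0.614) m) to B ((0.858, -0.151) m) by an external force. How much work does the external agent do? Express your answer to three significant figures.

6.52×10⁻⁸ J

For quasistatic motion the external work equals the change in potential energy: W_ext = qΔV = q(V_B − V_A).
At A: distances to the source charges are 0.321 m, 0.399 m, 0.469 m; V_A = Σ kqᵢ/rᵢ = -66.2 V.
At B: distances to the source charges are 1.52 m, 1.70 m, 1.58 m; V_B = Σ kqᵢ/rᵢ = -20.3 V.
ΔV = V_B − V_A = 45.9 V.
W_ext = qΔV = (1.42×10⁻⁹ C)(45.9 V) = 6.52×10⁻⁸ J.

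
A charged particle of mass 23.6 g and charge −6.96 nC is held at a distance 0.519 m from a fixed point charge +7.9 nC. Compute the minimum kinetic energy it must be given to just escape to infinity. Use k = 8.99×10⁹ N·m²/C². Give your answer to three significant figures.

To just escape, total mechanical energy must reach zero at infinity: ½mv²_min + U = 0, so ½mv²_min = −U = |kQq|/r.
|U| = |kQq|/r = (8.99×10⁹ N·m²/C²)(7.90×10⁻⁹)(6.96×10⁻⁹)/(0.519) = 9.52×10⁻⁷ J.

9.52×10⁻⁷ J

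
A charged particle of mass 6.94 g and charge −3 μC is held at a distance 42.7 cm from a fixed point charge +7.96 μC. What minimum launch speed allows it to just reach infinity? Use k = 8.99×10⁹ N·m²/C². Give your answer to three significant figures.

12.0 m/s

To just escape, total mechanical energy must reach zero at infinity: ½mv²_min + U = 0, so ½mv²_min = −U = |kQq|/r.
|U| = |kQq|/r = (8.99×10⁹ N·m²/C²)(7.96×10⁻⁶)(3.00×10⁻⁶)/(0.427) = 0.503 J.
v_min = √(2|U|/m) = √(2·0.503/6.94×10⁻³) = 12.0 m/s.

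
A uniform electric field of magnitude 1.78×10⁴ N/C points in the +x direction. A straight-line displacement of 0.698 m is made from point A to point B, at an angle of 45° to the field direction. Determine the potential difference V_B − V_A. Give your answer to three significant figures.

Only the component of displacement along E changes the potential: ΔV = −E·d·cosθ.
ΔV = −(1.78×10⁴ V/m)(0.698 m)cos45° = -8790 V.

-8790 V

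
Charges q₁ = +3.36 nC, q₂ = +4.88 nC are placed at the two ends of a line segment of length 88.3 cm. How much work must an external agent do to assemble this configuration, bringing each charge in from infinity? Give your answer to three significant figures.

The assembly work is the sum of pairwise potential energies, U = Σ_{i<j} kqᵢqⱼ/rᵢⱼ.
The separation is r = 0.883 m.
U = (1.67×10⁻⁷) = 1.67×10⁻⁷ J.

1.67×10⁻⁷ J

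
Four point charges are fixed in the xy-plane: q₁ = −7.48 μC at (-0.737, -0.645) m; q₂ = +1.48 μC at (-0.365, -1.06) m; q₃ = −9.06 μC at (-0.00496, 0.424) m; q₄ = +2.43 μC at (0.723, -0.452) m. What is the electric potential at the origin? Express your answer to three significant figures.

-2.23×10⁵ V

Electric potential is a scalar, so the contributions from each charge add algebraically: V = Σ kqᵢ/rᵢ.
Distances from the field point to each charge: r₁ = 0.979 m, r₂ = 1.12 m, r₃ = 0.424 m, r₄ = 0.853 m.
V = k[(-7.48×10⁻⁶)/(0.979) + (1.48×10⁻⁶)/(1.12) + (-9.06×10⁻⁶)/(0.424) + (2.43×10⁻⁶)/(0.853)] = -2.23×10⁵ V.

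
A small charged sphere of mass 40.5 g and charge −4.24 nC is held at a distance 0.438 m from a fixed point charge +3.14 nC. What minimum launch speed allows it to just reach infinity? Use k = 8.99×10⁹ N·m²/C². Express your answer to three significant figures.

To just escape, total mechanical energy must reach zero at infinity: ½mv²_min + U = 0, so ½mv²_min = −U = |kQq|/r.
|U| = |kQq|/r = (8.99×10⁹ N·m²/C²)(3.14×10⁻⁹)(4.24×10⁻⁹)/(0.438) = 2.73×10⁻⁷ J.
v_min = √(2|U|/m) = √(2·2.73×10⁻⁷/0.0405) = 3.67×10⁻³ m/s.

3.67×10⁻³ m/s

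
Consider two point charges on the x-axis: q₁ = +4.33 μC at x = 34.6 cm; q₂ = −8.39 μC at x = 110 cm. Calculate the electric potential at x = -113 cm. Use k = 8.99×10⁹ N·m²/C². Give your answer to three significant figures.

Electric potential is a scalar, so the contributions from each charge add algebraically: V = Σ kqᵢ/rᵢ.
Distances from the field point to each charge: r₁ = 1.48 m, r₂ = 2.23 m.
V = k[(4.33×10⁻⁶)/(1.48) + (-8.39×10⁻⁶)/(2.23)] = -7450 V.

-7450 V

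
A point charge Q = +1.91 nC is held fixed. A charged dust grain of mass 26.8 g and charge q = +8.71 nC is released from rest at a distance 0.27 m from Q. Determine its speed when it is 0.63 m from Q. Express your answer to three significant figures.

Only the electrostatic force acts, so mechanical energy is conserved: ½mv² = U₁ − U₂ = kQq(1/r₁ − 1/r₂).
U₁ − U₂ = (8.99×10⁹ N·m²/C²)(1.91×10⁻⁹ C)(8.71×10⁻⁹ C)(1/0.270 − 1/0.630) = 3.17×10⁻⁷ J.
v = √(2·3.17×10⁻⁷/0.0268) = 4.86×10⁻³ m/s.

4.86×10⁻³ m/s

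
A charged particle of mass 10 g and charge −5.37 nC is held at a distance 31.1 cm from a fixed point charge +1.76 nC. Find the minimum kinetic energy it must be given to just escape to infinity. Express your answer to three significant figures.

To just escape, total mechanical energy must reach zero at infinity: ½mv²_min + U = 0, so ½mv²_min = −U = |kQq|/r.
|U| = |kQq|/r = (8.99×10⁹ N·m²/C²)(1.76×10⁻⁹)(5.37×10⁻⁹)/(0.311) = 2.73×10⁻⁷ J.

2.73×10⁻⁷ J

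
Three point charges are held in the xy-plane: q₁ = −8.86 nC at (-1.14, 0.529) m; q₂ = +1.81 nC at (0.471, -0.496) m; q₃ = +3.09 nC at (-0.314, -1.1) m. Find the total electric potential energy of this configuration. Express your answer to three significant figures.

The work to assemble the configuration equals its total potential energy, U = Σ kqᵢqⱼ/rᵢⱼ over all pairs.
Pair separations: r₁₂ = 1.91 m, r₁₃ = 1.83 m, r₂₃ = 0.990 m.
U = (-7.55×10⁻⁸) + (-1.35×10⁻⁷) + (5.08×10⁻⁸) = -1.59×10⁻⁷ J.

-1.59×10⁻⁷ J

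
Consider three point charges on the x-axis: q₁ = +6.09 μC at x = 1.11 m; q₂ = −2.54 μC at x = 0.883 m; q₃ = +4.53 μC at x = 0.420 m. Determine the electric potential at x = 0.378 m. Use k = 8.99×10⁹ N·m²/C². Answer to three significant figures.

The total potential is the scalar sum of each charge's contribution, V = Σ kqᵢ/rᵢ.
Distances from the field point to each charge: r₁ = 0.732 m, r₂ = 0.505 m, r₃ = 0.0420 m.
V = k[(6.09×10⁻⁶)/(0.732) + (-2.54×10⁻⁶)/(0.505) + (4.53×10⁻⁶)/(0.0420)] = 9.99×10⁵ V.

9.99×10⁵ V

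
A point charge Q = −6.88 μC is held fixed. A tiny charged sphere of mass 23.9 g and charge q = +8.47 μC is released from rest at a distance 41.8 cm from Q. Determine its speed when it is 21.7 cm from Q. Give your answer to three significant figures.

Only the electrostatic force acts, so mechanical energy is conserved: ½mv² = U₁ − U₂ = kQq(1/r₁ − 1/r₂).
U₁ − U₂ = (8.99×10⁹ N·m²/C²)(-6.88×10⁻⁶ C)(8.47×10⁻⁶ C)(1/0.418 − 1/0.217) = 1.16 J.
v = √(2·1.16/0.0239) = 9.86 m/s.

9.86 m/s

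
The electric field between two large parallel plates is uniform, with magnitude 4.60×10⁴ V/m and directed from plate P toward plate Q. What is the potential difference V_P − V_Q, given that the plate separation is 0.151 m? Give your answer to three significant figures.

In a uniform field, potential decreases in the direction of E: ΔV = −E·d for a displacement d parallel to E.
Going from Q to P is a displacement of 0.151 m opposite to the field, so V_P − V_Q = +Ed = 6950 V.

6950 V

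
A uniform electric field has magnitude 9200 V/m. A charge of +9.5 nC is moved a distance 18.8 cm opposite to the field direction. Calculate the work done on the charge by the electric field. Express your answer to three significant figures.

The potential change for a displacement 18.8 cm opposite to the field direction is ΔV = +Ed = 1730 V.
W_field = −qΔV = -1.64×10⁻⁵ J.

-1.64×10⁻⁵ J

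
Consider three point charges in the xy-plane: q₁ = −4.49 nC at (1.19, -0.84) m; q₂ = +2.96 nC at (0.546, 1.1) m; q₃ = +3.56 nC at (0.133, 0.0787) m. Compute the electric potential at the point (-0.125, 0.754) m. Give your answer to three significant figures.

The total potential is the scalar sum of each charge's contribution, V = Σ kqᵢ/rᵢ.
Distances from the field point to each charge: r₁ = 2.07 m, r₂ = 0.755 m, r₃ = 0.723 m.
V = k[(-4.49×10⁻⁹)/(2.07) + (2.96×10⁻⁹)/(0.755) + (3.56×10⁻⁹)/(0.723)] = 60.0 V.

60.0 V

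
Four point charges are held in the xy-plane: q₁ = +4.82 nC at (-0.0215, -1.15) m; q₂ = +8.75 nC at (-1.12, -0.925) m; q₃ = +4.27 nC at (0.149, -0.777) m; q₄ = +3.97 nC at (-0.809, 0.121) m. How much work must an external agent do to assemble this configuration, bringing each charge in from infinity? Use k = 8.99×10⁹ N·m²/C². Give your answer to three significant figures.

1.57×10⁻⁶ J

The work to assemble the configuration equals its total potential energy, U = Σ kqᵢqⱼ/rᵢⱼ over all pairs.
Pair separations: r₁₂ = 1.12 m, r₁₃ = 0.410 m, r₁₄ = 1.50 m, r₂₃ = 1.28 m, r₂₄ = 1.09 m, r₃₄ = 1.31 m.
Summing all 6 pair terms gives U = 1.57×10⁻⁶ J.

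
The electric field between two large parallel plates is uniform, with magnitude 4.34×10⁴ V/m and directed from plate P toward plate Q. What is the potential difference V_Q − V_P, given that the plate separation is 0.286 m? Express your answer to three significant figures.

In a uniform field, potential decreases in the direction of E: ΔV = −E·d for a displacement d parallel to E.
Going from P to Q is a displacement of 0.286 m along the field, so V_Q − V_P = −Ed = -1.24×10⁴ V.

-1.24×10⁴ V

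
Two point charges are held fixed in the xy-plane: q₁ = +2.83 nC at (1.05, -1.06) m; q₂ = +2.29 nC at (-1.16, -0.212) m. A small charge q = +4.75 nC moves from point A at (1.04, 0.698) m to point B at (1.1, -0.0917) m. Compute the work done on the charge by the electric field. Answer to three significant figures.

-5.80×10⁻⁸ J

The work done by the electric force is W_field = −ΔU = −q(V_B − V_A) = q(V_A − V_B).
At A: distances to the source charges are 1.76 m, 2.38 m; V_A = Σ kqᵢ/rᵢ = 23.1 V.
At B: distances to the source charges are 0.970 m, 2.26 m; V_B = Σ kqᵢ/rᵢ = 35.3 V.
ΔV = V_B − V_A = 12.2 V.
W_field = −qΔV = −(4.75×10⁻⁹ C)(12.2 V) = -5.80×10⁻⁸ J.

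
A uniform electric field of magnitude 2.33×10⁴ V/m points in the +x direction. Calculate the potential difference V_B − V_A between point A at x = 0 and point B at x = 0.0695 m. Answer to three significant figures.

-1620 V

In a uniform field, potential decreases in the direction of E: V_B − V_A = −E·Δx.
V_B − V_A = −(2.33×10⁴ V/m)(0.0695 m) = -1620 V.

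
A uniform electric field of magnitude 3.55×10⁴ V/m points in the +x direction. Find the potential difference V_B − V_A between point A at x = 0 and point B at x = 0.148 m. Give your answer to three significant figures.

-5250 V

In a uniform field, potential decreases in the direction of E: V_B − V_A = −E·Δx.
V_B − V_A = −(3.55×10⁴ V/m)(0.148 m) = -5250 V.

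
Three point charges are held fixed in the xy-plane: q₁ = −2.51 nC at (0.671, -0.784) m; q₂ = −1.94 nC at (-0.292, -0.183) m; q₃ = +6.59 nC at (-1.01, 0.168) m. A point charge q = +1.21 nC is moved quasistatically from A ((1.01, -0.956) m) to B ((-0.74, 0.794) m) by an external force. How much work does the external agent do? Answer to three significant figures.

1.27×10⁻⁷ J

For quasistatic motion the external work equals the change in potential energy: W_ext = qΔV = q(V_B − V_A).
At A: distances to the source charges are 0.380 m, 1.51 m, 2.31 m; V_A = Σ kqᵢ/rᵢ = -45.2 V.
At B: distances to the source charges are 2.12 m, 1.07 m, 0.682 m; V_B = Σ kqᵢ/rᵢ = 60.0 V.
ΔV = V_B − V_A = 105 V.
W_ext = qΔV = (1.21×10⁻⁹ C)(105 V) = 1.27×10⁻⁷ J.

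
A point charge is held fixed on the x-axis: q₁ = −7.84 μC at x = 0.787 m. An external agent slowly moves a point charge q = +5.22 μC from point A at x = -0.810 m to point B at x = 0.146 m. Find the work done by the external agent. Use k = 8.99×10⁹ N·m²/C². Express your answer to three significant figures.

-0.344 J

For quasistatic motion the external work equals the change in potential energy: W_ext = qΔV = q(V_B − V_A).
At A: distance to the source charge is 1.60 m; V_A = kq₁/r = -4.41×10⁴ V.
At B: distance to the source charge is 0.641 m; V_B = kq₁/r = -1.10×10⁵ V.
ΔV = V_B − V_A = -6.58×10⁴ V.
W_ext = qΔV = (5.22×10⁻⁶ C)(-6.58×10⁴ V) = -0.344 J.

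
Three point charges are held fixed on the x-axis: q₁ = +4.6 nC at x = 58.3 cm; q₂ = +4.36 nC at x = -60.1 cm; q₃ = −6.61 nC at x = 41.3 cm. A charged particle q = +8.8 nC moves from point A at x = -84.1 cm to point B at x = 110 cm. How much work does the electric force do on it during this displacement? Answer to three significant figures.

1.13×10⁻⁶ J

The work done by the electric force is W_field = −ΔU = −q(V_B − V_A) = q(V_A − V_B).
At A: distances to the source charges are 1.42 m, 0.240 m, 1.25 m; V_A = Σ kqᵢ/rᵢ = 145 V.
At B: distances to the source charges are 0.517 m, 1.70 m, 0.687 m; V_B = Σ kqᵢ/rᵢ = 16.5 V.
ΔV = V_B − V_A = -128 V.
W_field = −qΔV = −(8.80×10⁻⁹ C)(-128 V) = 1.13×10⁻⁶ J.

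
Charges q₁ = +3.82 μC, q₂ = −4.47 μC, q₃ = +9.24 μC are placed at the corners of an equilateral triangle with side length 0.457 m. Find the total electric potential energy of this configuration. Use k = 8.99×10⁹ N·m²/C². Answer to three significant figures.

The work to assemble the configuration equals its total potential energy, U = Σ kqᵢqⱼ/rᵢⱼ over all pairs.
All three pair separations equal the side length, 0.457 m.
U = (-0.336) + (0.694) + (-0.812) = -0.454 J.

-0.454 J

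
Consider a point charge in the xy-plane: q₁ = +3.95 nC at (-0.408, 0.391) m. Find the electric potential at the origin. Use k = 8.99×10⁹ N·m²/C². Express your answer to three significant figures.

62.8 V

Electric potential is a scalar, so the contributions from each charge add algebraically: V = Σ kqᵢ/rᵢ.
Distances from the field point to each charge: r₁ = 0.565 m.
V = k[(3.95×10⁻⁹)/(0.565)] = 62.8 V.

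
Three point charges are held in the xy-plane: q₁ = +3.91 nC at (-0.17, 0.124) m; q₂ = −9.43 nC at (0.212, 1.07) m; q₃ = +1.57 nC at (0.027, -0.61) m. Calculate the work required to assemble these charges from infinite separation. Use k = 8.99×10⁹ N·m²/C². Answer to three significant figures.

The work to assemble the configuration equals its total potential energy, U = Σ kqᵢqⱼ/rᵢⱼ over all pairs.
Pair separations: r₁₂ = 1.02 m, r₁₃ = 0.760 m, r₂₃ = 1.69 m.
U = (-3.25×10⁻⁷) + (7.26×10⁻⁸) + (-7.87×10⁻⁸) = -3.31×10⁻⁷ J.

-3.31×10⁻⁷ J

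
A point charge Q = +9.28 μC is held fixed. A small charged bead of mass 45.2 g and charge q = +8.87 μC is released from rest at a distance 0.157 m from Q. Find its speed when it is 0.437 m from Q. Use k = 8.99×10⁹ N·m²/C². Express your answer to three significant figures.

Only the electrostatic force acts, so mechanical energy is conserved: ½mv² = U₁ − U₂ = kQq(1/r₁ − 1/r₂).
U₁ − U₂ = (8.99×10⁹ N·m²/C²)(9.28×10⁻⁶ C)(8.87×10⁻⁶ C)(1/0.157 − 1/0.437) = 3.02 J.
v = √(2·3.02/0.0452) = 11.6 m/s.

11.6 m/s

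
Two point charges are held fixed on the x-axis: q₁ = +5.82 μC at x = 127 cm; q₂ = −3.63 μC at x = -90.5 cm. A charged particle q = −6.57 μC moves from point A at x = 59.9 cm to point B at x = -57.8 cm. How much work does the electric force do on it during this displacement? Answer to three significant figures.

-0.839 J

The work done by the electric force is W_field = −ΔU = −q(V_B − V_A) = q(V_A − V_B).
At A: distances to the source charges are 0.671 m, 1.50 m; V_A = Σ kqᵢ/rᵢ = 5.63×10⁴ V.
At B: distances to the source charges are 1.85 m, 0.327 m; V_B = Σ kqᵢ/rᵢ = -7.15×10⁴ V.
ΔV = V_B − V_A = -1.28×10⁵ V.
W_field = −qΔV = −(-6.57×10⁻⁶ C)(-1.28×10⁵ V) = -0.839 J.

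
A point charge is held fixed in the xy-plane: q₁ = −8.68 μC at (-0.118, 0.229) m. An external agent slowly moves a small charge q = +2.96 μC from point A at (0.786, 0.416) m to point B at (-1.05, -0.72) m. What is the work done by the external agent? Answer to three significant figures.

0.0766 J

For quasistatic motion the external work equals the change in potential energy: W_ext = qΔV = q(V_B − V_A).
At A: distance to the source charge is 0.923 m; V_A = kq₁/r = -8.45×10⁴ V.
At B: distance to the source charge is 1.33 m; V_B = kq₁/r = -5.87×10⁴ V.
ΔV = V_B − V_A = 2.59×10⁴ V.
W_ext = qΔV = (2.96×10⁻⁶ C)(2.59×10⁴ V) = 0.0766 J.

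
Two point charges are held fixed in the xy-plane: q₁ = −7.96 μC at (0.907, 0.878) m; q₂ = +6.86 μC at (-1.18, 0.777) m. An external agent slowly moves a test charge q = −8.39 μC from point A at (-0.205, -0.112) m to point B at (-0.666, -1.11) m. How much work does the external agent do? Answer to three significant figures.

For quasistatic motion the external work equals the change in potential energy: W_ext = qΔV = q(V_B − V_A).
At A: distances to the source charges are 1.49 m, 1.32 m; V_A = Σ kqᵢ/rᵢ = -1320 V.
At B: distances to the source charges are 2.54 m, 1.96 m; V_B = Σ kqᵢ/rᵢ = 3300 V.
ΔV = V_B − V_A = 4630 V.
W_ext = qΔV = (-8.39×10⁻⁶ C)(4630 V) = -0.0388 J.

-0.0388 J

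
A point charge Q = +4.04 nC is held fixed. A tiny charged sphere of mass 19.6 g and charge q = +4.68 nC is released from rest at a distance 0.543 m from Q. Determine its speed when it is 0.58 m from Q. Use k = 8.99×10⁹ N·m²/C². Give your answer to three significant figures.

1.43×10⁻³ m/s

Only the electrostatic force acts, so mechanical energy is conserved: ½mv² = U₁ − U₂ = kQq(1/r₁ − 1/r₂).
U₁ − U₂ = (8.99×10⁹ N·m²/C²)(4.04×10⁻⁹ C)(4.68×10⁻⁹ C)(1/0.543 − 1/0.580) = 2.00×10⁻⁸ J.
v = √(2·2.00×10⁻⁸/0.0196) = 1.43×10⁻³ m/s.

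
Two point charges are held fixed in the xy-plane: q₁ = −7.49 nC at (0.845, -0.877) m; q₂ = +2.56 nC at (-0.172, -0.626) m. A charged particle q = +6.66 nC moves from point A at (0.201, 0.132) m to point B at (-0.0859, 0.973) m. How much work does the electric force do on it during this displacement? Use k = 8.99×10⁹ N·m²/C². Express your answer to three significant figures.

The work done by the electric force is W_field = −ΔU = −q(V_B − V_A) = q(V_A − V_B).
At A: distances to the source charges are 1.20 m, 0.845 m; V_A = Σ kqᵢ/rᵢ = -29.0 V.
At B: distances to the source charges are 2.07 m, 1.60 m; V_B = Σ kqᵢ/rᵢ = -18.1 V.
ΔV = V_B − V_A = 10.9 V.
W_field = −qΔV = −(6.66×10⁻⁹ C)(10.9 V) = -7.24×10⁻⁸ J.

-7.24×10⁻⁸ J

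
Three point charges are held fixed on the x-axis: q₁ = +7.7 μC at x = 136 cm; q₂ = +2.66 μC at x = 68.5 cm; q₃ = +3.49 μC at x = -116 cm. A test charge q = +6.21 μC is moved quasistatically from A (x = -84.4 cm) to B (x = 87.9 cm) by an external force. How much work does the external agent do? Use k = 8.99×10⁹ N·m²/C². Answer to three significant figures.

For quasistatic motion the external work equals the change in potential energy: W_ext = qΔV = q(V_B − V_A).
At A: distances to the source charges are 2.20 m, 1.53 m, 0.316 m; V_A = Σ kqᵢ/rᵢ = 1.46×10⁵ V.
At B: distances to the source charges are 0.481 m, 0.194 m, 2.04 m; V_B = Σ kqᵢ/rᵢ = 2.83×10⁵ V.
ΔV = V_B − V_A = 1.36×10⁵ V.
W_ext = qΔV = (6.21×10⁻⁶ C)(1.36×10⁵ V) = 0.846 J.

0.846 J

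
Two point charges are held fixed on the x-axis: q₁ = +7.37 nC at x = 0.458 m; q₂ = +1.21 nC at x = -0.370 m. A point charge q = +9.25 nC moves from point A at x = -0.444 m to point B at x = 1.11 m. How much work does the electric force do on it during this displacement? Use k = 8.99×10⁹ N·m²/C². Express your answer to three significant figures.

The work done by the electric force is W_field = −ΔU = −q(V_B − V_A) = q(V_A − V_B).
At A: distances to the source charges are 0.902 m, 0.0740 m; V_A = Σ kqᵢ/rᵢ = 220 V.
At B: distances to the source charges are 0.652 m, 1.48 m; V_B = Σ kqᵢ/rᵢ = 109 V.
ΔV = V_B − V_A = -111 V.
W_field = −qΔV = −(9.25×10⁻⁹ C)(-111 V) = 1.03×10⁻⁶ J.

1.03×10⁻⁶ J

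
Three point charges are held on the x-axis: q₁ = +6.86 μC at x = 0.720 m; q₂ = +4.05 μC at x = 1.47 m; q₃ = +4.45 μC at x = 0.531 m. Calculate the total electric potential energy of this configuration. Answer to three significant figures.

The assembly work is the sum of pairwise potential energies, U = Σ_{i<j} kqᵢqⱼ/rᵢⱼ.
Pair separations: r₁₂ = 0.750 m, r₁₃ = 0.189 m, r₂₃ = 0.939 m.
U = (0.333) + (1.45) + (0.173) = 1.96 J.

1.96 J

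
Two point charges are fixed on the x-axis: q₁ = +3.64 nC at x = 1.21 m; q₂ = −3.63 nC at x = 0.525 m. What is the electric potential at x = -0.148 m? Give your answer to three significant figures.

-24.4 V

Electric potential is a scalar, so the contributions from each charge add algebraically: V = Σ kqᵢ/rᵢ.
Distances from the field point to each charge: r₁ = 1.36 m, r₂ = 0.673 m.
V = k[(3.64×10⁻⁹)/(1.36) + (-3.63×10⁻⁹)/(0.673)] = -24.4 V.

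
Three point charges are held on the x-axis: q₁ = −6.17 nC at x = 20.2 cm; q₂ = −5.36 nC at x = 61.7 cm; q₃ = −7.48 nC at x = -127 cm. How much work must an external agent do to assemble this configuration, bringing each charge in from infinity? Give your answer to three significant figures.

1.19×10⁻⁶ J

The assembly work is the sum of pairwise potential energies, U = Σ_{i<j} kqᵢqⱼ/rᵢⱼ.
Pair separations: r₁₂ = 0.415 m, r₁₃ = 1.47 m, r₂₃ = 1.89 m.
U = (7.16×10⁻⁷) + (2.82×10⁻⁷) + (1.91×10⁻⁷) = 1.19×10⁻⁶ J.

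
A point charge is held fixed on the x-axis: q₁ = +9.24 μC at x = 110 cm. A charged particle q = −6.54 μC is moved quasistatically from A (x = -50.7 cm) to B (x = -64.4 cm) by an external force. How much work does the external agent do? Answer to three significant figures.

For quasistatic motion the external work equals the change in potential energy: W_ext = qΔV = q(V_B − V_A).
At A: distance to the source charge is 1.61 m; V_A = kq₁/r = 5.17×10⁴ V.
At B: distance to the source charge is 1.74 m; V_B = kq₁/r = 4.76×10⁴ V.
ΔV = V_B − V_A = -4060 V.
W_ext = qΔV = (-6.54×10⁻⁶ C)(-4060 V) = 0.0266 J.

0.0266 J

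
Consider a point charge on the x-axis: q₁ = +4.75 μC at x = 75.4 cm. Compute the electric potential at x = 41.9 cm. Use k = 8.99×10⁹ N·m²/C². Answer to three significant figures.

1.27×10⁵ V

Electric potential is a scalar, so the contributions from each charge add algebraically: V = Σ kqᵢ/rᵢ.
V = k[(4.75×10⁻⁶)/(0.335)] = 1.27×10⁵ V.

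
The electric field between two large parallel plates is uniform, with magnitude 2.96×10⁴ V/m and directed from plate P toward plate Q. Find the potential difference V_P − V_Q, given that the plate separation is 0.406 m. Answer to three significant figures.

1.20×10⁴ V

In a uniform field, potential decreases in the direction of E: ΔV = −E·d for a displacement d parallel to E.
Going from Q to P is a displacement of 0.406 m opposite to the field, so V_P − V_Q = +Ed = 1.20×10⁴ V.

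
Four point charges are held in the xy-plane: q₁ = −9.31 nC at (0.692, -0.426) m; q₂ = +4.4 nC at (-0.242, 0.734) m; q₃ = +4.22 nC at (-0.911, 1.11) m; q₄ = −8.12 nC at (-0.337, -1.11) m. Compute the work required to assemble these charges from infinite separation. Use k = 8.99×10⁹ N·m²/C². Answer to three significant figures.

The assembly work is the sum of pairwise potential energies, U = Σ_{i<j} kqᵢqⱼ/rᵢⱼ.
Pair separations: r₁₂ = 1.49 m, r₁₃ = 2.22 m, r₁₄ = 1.24 m, r₂₃ = 0.767 m, r₂₄ = 1.85 m, r₃₄ = 2.29 m.
Summing all 6 pair terms gives U = 5.29×10⁻⁸ J.

5.29×10⁻⁸ J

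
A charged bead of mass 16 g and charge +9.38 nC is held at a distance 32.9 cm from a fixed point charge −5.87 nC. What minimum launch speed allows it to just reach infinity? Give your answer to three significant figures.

0.0137 m/s

To just escape, total mechanical energy must reach zero at infinity: ½mv²_min + U = 0, so ½mv²_min = −U = |kQq|/r.
|U| = |kQq|/r = (8.99×10⁹ N·m²/C²)(5.87×10⁻⁹)(9.38×10⁻⁹)/(0.329) = 1.50×10⁻⁶ J.
v_min = √(2|U|/m) = √(2·1.50×10⁻⁶/0.0160) = 0.0137 m/s.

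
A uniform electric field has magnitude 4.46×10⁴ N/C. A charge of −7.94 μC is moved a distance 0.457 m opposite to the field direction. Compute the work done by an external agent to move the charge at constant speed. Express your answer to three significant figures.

-0.162 J

The potential change for a displacement 0.457 m opposite to the field direction is ΔV = +Ed = 2.04×10⁴ V.
W_ext = qΔV = -0.162 J.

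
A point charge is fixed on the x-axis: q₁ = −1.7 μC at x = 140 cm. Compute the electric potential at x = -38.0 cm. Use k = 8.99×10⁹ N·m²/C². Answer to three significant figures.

Electric potential is a scalar, so the contributions from each charge add algebraically: V = Σ kqᵢ/rᵢ.
V = k[(-1.70×10⁻⁶)/(1.78)] = -8590 V.

-8590 V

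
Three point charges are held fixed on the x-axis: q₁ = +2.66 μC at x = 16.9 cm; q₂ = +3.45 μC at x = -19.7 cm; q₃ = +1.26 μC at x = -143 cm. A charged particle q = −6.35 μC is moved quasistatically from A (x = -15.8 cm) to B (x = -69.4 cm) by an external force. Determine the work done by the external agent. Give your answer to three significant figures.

4.90 J

For quasistatic motion the external work equals the change in potential energy: W_ext = qΔV = q(V_B − V_A).
At A: distances to the source charges are 0.327 m, 0.0390 m, 1.27 m; V_A = Σ kqᵢ/rᵢ = 8.77×10⁵ V.
At B: distances to the source charges are 0.863 m, 0.497 m, 0.736 m; V_B = Σ kqᵢ/rᵢ = 1.06×10⁵ V.
ΔV = V_B − V_A = -7.72×10⁵ V.
W_ext = qΔV = (-6.35×10⁻⁶ C)(-7.72×10⁵ V) = 4.90 J.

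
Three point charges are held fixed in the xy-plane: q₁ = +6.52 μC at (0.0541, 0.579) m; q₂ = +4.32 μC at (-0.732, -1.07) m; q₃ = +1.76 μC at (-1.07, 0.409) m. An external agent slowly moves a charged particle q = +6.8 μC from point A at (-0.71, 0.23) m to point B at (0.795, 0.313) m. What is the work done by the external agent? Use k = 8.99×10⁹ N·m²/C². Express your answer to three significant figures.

For quasistatic motion the external work equals the change in potential energy: W_ext = qΔV = q(V_B − V_A).
At A: distances to the source charges are 0.840 m, 1.30 m, 0.402 m; V_A = Σ kqᵢ/rᵢ = 1.39×10⁵ V.
At B: distances to the source charges are 0.787 m, 2.06 m, 1.87 m; V_B = Σ kqᵢ/rᵢ = 1.02×10⁵ V.
ΔV = V_B − V_A = -3.72×10⁴ V.
W_ext = qΔV = (6.80×10⁻⁶ C)(-3.72×10⁴ V) = -0.253 J.

-0.253 J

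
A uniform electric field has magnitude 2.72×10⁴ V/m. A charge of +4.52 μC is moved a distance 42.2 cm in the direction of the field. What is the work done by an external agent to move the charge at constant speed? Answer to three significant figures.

-0.0519 J

The potential change for a displacement 42.2 cm in the direction of the field is ΔV = −Ed = -1.15×10⁴ V.
W_ext = qΔV = -0.0519 J.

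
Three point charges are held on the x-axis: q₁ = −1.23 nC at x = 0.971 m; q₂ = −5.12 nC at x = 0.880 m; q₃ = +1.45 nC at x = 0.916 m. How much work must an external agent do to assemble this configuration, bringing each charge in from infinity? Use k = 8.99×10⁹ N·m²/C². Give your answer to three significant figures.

-1.52×10⁻⁶ J

The work to assemble the configuration equals its total potential energy, U = Σ kqᵢqⱼ/rᵢⱼ over all pairs.
Pair separations: r₁₂ = 0.0910 m, r₁₃ = 0.0550 m, r₂₃ = 0.0360 m.
U = (6.22×10⁻⁷) + (-2.92×10⁻⁷) + (-1.85×10⁻⁶) = -1.52×10⁻⁶ J.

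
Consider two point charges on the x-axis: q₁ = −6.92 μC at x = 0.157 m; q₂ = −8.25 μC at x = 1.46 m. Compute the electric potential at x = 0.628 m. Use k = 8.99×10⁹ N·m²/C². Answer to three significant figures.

-2.21×10⁵ V

The total potential is the scalar sum of each charge's contribution, V = Σ kqᵢ/rᵢ.
Distances from the field point to each charge: r₁ = 0.471 m, r₂ = 0.832 m.
V = k[(-6.92×10⁻⁶)/(0.471) + (-8.25×10⁻⁶)/(0.832)] = -2.21×10⁵ V.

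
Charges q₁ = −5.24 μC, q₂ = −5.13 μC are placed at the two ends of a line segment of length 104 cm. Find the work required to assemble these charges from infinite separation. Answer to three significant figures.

0.232 J

The work to assemble the configuration equals its total potential energy, U = Σ kqᵢqⱼ/rᵢⱼ over all pairs.
The separation is r = 1.04 m.
U = (0.232) = 0.232 J.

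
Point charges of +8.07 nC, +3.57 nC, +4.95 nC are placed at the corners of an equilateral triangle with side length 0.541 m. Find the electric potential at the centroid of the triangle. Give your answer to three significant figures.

477 V

The total potential is the scalar sum of each charge's contribution, V = Σ kqᵢ/rᵢ.
The distance from each vertex to the centroid is a/√3 = 0.312 m.
V = k[(8.07×10⁻⁹)/(0.312) + (3.57×10⁻⁹)/(0.312) + (4.95×10⁻⁹)/(0.312)] = 477 V.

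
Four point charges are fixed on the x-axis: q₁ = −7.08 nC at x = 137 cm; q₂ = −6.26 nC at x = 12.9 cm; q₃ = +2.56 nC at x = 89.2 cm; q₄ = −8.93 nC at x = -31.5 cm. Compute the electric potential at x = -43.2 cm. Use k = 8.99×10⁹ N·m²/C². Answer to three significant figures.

-804 V

The total potential is the scalar sum of each charge's contribution, V = Σ kqᵢ/rᵢ.
Distances from the field point to each charge: r₁ = 1.80 m, r₂ = 0.561 m, r₃ = 1.32 m, r₄ = 0.117 m.
V = k[(-7.08×10⁻⁹)/(1.80) + (-6.26×10⁻⁹)/(0.561) + (2.56×10⁻⁹)/(1.32) + (-8.93×10⁻⁹)/(0.117)] = -804 V.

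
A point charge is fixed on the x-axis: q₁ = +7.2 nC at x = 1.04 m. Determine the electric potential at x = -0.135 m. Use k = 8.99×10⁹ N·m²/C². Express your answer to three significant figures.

Electric potential is a scalar, so the contributions from each charge add algebraically: V = Σ kqᵢ/rᵢ.
V = k[(7.20×10⁻⁹)/(1.18)] = 55.1 V.

55.1 V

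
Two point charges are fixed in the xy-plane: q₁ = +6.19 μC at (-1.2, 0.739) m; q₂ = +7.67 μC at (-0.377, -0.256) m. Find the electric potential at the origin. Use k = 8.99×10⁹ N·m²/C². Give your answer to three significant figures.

The total potential is the scalar sum of each charge's contribution, V = Σ kqᵢ/rᵢ.
Distances from the field point to each charge: r₁ = 1.41 m, r₂ = 0.456 m.
V = k[(6.19×10⁻⁶)/(1.41) + (7.67×10⁻⁶)/(0.456)] = 1.91×10⁵ V.

1.91×10⁵ V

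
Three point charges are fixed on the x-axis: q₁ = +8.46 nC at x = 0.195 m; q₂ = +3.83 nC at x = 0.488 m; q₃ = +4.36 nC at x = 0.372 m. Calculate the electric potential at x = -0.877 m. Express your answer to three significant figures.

128 V

The total potential is the scalar sum of each charge's contribution, V = Σ kqᵢ/rᵢ.
Distances from the field point to each charge: r₁ = 1.07 m, r₂ = 1.36 m, r₃ = 1.25 m.
V = k[(8.46×10⁻⁹)/(1.07) + (3.83×10⁻⁹)/(1.36) + (4.36×10⁻⁹)/(1.25)] = 128 V.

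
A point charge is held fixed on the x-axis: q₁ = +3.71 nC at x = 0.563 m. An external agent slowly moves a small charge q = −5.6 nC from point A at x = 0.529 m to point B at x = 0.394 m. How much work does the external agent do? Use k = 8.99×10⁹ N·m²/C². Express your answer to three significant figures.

For quasistatic motion the external work equals the change in potential energy: W_ext = qΔV = q(V_B − V_A).
At A: distance to the source charge is 0.0340 m; V_A = kq₁/r = 981 V.
At B: distance to the source charge is 0.169 m; V_B = kq₁/r = 197 V.
ΔV = V_B − V_A = -784 V.
W_ext = qΔV = (-5.60×10⁻⁹ C)(-784 V) = 4.39×10⁻⁶ J.

4.39×10⁻⁶ J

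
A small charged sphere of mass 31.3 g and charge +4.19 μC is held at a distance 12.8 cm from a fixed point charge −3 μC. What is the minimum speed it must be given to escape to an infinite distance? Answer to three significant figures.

To just escape, total mechanical energy must reach zero at infinity: ½mv²_min + U = 0, so ½mv²_min = −U = |kQq|/r.
|U| = |kQq|/r = (8.99×10⁹ N·m²/C²)(3.00×10⁻⁶)(4.19×10⁻⁶)/(0.128) = 0.883 J.
v_min = √(2|U|/m) = √(2·0.883/0.0313) = 7.51 m/s.

7.51 m/s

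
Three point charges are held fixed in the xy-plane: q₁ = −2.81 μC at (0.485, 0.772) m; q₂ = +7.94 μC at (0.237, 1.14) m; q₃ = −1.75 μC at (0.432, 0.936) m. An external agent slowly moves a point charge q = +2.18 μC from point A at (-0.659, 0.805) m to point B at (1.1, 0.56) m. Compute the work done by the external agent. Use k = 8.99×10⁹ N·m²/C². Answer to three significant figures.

For quasistatic motion the external work equals the change in potential energy: W_ext = qΔV = q(V_B − V_A).
At A: distances to the source charges are 1.14 m, 0.957 m, 1.10 m; V_A = Σ kqᵢ/rᵢ = 3.82×10⁴ V.
At B: distances to the source charges are 0.651 m, 1.04 m, 0.767 m; V_B = Σ kqᵢ/rᵢ = 9290 V.
ΔV = V_B − V_A = -2.89×10⁴ V.
W_ext = qΔV = (2.18×10⁻⁶ C)(-2.89×10⁴ V) = -0.0631 J.

-0.0631 J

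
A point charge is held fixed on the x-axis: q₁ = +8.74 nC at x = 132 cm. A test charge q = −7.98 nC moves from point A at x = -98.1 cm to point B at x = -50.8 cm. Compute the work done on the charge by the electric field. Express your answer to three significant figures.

7.05×10⁻⁸ J

The work done by the electric force is W_field = −ΔU = −q(V_B − V_A) = q(V_A − V_B).
At A: distance to the source charge is 2.30 m; V_A = kq₁/r = 34.1 V.
At B: distance to the source charge is 1.83 m; V_B = kq₁/r = 43.0 V.
ΔV = V_B − V_A = 8.84 V.
W_field = −qΔV = −(-7.98×10⁻⁹ C)(8.84 V) = 7.05×10⁻⁸ J.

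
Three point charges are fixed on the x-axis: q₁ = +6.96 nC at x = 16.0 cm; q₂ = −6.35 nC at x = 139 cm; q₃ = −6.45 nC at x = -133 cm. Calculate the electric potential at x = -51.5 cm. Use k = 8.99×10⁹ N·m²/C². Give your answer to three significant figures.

Electric potential is a scalar, so the contributions from each charge add algebraically: V = Σ kqᵢ/rᵢ.
Distances from the field point to each charge: r₁ = 0.675 m, r₂ = 1.90 m, r₃ = 0.815 m.
V = k[(6.96×10⁻⁹)/(0.675) + (-6.35×10⁻⁹)/(1.90) + (-6.45×10⁻⁹)/(0.815)] = -8.42 V.

-8.42 V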